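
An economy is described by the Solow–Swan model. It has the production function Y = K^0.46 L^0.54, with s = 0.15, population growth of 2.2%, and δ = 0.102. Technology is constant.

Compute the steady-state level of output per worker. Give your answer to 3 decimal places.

In steady state, investment equals break-even investment: s·k^α = (n + δ)·k.
Dividing both sides by k: k^(1−α) = s / (n + δ).
k^0.54 = 0.15 / (0.022 + 0.102) = 0.15 / 0.124 = 1.2097
k* = 1.2097^(1/0.54) ≈ 1.4227
y* = (k*)^α = 1.4227^0.46 ≈ 1.1761

y* ≈ 1.176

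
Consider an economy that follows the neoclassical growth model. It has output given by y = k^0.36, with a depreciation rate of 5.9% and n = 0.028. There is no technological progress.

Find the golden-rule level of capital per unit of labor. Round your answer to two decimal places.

The golden rule sets f'(k) = n + δ, i.e. α·k^(α−1) = n + δ.
So k^(1−α) = α / (n + δ) = 0.36 / 0.087 = 4.1379.
k_gold = 4.1379^(1/0.64) ≈ 9.1985

k_gold ≈ 9.20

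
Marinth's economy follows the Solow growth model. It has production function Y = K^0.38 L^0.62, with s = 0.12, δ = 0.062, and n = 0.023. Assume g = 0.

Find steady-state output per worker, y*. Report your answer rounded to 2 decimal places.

y* = 1.24

Steady state requires s·f(k) = (n + δ)·k, i.e. s·k^α = (n + δ)·k.
Rearranging, k^(1−α) = s / (n + δ).
k^0.62 = 0.12 / (0.023 + 0.062) = 0.12 / 0.085 = 1.4118
k* = 1.4118^(1/0.62) ≈ 1.7441
y* = (k*)^α = 1.7441^0.38 ≈ 1.2354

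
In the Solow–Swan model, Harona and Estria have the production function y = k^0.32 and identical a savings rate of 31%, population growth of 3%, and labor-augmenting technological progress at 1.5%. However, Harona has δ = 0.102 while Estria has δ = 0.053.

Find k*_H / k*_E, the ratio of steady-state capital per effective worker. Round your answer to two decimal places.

ratio ≈ 0.55

Steady-state k* = [s/(n + g + δ)]^(1/(1−α)), so the ratio is [ (s_H/(n + g + δ)_H) / (s_E/(n + g + δ)_E) ]^1.4706.
s_H/(n + g + δ)_H = 0.31/0.147 = 2.1088; s_E/(n + g + δ)_E = 0.31/0.098 = 3.1633.
Ratio = (2.1088/3.1633)^1.4706 = 0.6666^1.4706 ≈ 0.5508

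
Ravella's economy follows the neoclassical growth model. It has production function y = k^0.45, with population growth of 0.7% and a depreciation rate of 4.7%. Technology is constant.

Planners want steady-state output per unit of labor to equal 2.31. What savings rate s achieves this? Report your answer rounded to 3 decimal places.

s ≈ 0.150

Steady state requires s·f(k) = (n + δ)·k, i.e. s·k^α = (n + δ)·k.
Since y* = [s/(n + δ)]^(α/(1−α)), we have s/(n + δ) = (y*)^((1−α)/α) = 2.31^1.2222 = 2.7823.
Therefore s = 2.7823 × (n + δ) = 2.7823 × 0.054 = 0.1502.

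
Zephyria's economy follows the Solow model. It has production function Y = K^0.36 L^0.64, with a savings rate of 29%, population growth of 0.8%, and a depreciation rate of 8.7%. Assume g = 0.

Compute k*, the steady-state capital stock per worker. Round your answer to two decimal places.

At the steady state, Δk = 0, so s·k^α = (n + δ)·k.
Dividing both sides by k: k^(1−α) = s / (n + δ).
k^0.64 = 0.29 / (0.008 + 0.087) = 0.29 / 0.095 = 3.0526
k* = 3.0526^(1/0.64) ≈ 5.7187

k* = 5.72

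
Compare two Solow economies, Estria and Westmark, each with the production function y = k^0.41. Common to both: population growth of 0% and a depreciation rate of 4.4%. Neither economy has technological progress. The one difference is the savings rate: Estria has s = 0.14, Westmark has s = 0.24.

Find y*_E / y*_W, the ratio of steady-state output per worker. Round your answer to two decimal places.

y*_E / y*_W ≈ 0.69

Steady-state y* = [s/(n + δ)]^(α/(1−α)), so the ratio is [ (s_E/(n + δ)_E) / (s_W/(n + δ)_W) ]^0.6949.
s_E/(n + δ)_E = 0.14/0.044 = 3.1818; s_W/(n + δ)_W = 0.24/0.044 = 5.4545.
Ratio = (3.1818/5.4545)^0.6949 = 0.5833^0.6949 ≈ 0.6876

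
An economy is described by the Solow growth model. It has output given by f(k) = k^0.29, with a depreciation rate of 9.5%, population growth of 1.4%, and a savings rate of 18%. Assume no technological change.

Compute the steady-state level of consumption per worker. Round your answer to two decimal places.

c* = 1.01

At the steady state, Δk = 0, so s·k^α = (n + δ)·k.
Dividing both sides by k: k^(1−α) = s / (n + δ).
k^0.71 = 0.18 / (0.014 + 0.095) = 0.18 / 0.109 = 1.6514
k* = 1.6514^(1/0.71) ≈ 2.0269
y* = (k*)^α = 2.0269^0.29 ≈ 1.2274
c* = (1 − s)·y* = (1 − 0.18) × 1.2274 ≈ 1.0065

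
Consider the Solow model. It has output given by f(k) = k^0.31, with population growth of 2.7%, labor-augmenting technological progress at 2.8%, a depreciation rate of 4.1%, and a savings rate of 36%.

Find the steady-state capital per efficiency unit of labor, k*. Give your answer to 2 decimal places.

k* ≈ 6.79

At the steady state, Δk = 0, so s·k^α = (n + g + δ)·k.
Dividing both sides by k: k^(1−α) = s / (n + g + δ).
k^0.69 = 0.36 / (0.027 + 0.028 + 0.041) = 0.36 / 0.096 = 3.7500
k* = 3.7500^(1/0.69) ≈ 6.7909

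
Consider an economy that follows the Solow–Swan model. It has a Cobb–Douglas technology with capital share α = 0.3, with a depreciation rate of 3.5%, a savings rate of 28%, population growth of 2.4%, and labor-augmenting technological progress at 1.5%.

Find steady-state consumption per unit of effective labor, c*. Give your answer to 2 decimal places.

c* ≈ 1.27

At the steady state, Δk = 0, so s·k^α = (n + g + δ)·k.
Rearranging, k^(1−α) = s / (n + g + δ).
k^0.7 = 0.28 / (0.024 + 0.015 + 0.035) = 0.28 / 0.074 = 3.7838
k* = 3.7838^(1/0.7) ≈ 6.6929
y* = (k*)^α = 6.6929^0.3 ≈ 1.7688
c* = (1 − s)·y* = (1 − 0.28) × 1.7688 ≈ 1.2735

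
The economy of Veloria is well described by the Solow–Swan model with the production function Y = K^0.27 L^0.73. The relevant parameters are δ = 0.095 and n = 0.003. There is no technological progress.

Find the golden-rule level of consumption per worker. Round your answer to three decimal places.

At the golden rule, f'(k) = n + δ, so α·k^(α−1) = n + δ and k_gold = (α/(n + δ))^(1/(1−α)).
k_gold = (0.27/0.098)^(1/0.73) = 2.7551^1.3699 ≈ 4.0082
c_gold = f(k_gold) − (n + δ)·k_gold = 1.4548 − 0.098×4.0082 ≈ 1.0620

c_gold ≈ 1.062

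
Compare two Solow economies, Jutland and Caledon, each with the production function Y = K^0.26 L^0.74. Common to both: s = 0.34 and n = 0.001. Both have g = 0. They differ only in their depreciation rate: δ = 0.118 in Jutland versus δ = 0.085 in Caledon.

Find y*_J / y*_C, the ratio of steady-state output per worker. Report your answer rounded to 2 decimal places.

y*_J / y*_C ≈ 0.89

Steady-state y* = [s/(n + δ)]^(α/(1−α)), so the ratio is [ (s_J/(n + δ)_J) / (s_C/(n + δ)_C) ]^0.3514.
s_J/(n + δ)_J = 0.34/0.119 = 2.8571; s_C/(n + δ)_C = 0.34/0.086 = 3.9535.
Ratio = (2.8571/3.9535)^0.3514 = 0.7227^0.3514 ≈ 0.8921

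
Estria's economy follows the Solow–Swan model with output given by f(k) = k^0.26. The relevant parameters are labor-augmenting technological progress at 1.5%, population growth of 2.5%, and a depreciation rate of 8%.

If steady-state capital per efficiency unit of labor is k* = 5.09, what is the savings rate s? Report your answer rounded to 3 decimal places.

Steady state requires s·f(k) = (n + g + δ)·k, i.e. s·k^α = (n + g + δ)·k.
So s / (n + g + δ) = (k*)^(1−α) = 5.09^0.74 = 3.3340.
Therefore s = 3.3340 × (n + g + δ) = 3.3340 × 0.120 = 0.4001.

s ≈ 0.400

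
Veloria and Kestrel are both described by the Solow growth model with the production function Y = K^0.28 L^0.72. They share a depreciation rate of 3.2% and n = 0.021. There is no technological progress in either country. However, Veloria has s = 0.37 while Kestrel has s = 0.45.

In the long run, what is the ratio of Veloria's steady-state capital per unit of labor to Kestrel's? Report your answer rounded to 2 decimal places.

Steady-state k* = [s/(n + δ)]^(1/(1−α)), so the ratio is [ (s_V/(n + δ)_V) / (s_K/(n + δ)_K) ]^1.3889.
s_V/(n + δ)_V = 0.37/0.053 = 6.9811; s_K/(n + δ)_K = 0.45/0.053 = 8.4906.
Ratio = (6.9811/8.4906)^1.3889 = 0.8222^1.3889 ≈ 0.7619

ratio ≈ 0.76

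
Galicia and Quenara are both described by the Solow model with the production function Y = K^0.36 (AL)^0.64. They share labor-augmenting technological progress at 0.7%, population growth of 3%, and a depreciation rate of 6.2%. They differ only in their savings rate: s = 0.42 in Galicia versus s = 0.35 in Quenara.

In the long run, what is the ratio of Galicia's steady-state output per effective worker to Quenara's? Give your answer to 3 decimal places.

Steady-state y* = [s/(n + g + δ)]^(α/(1−α)), so the ratio is [ (s_G/(n + g + δ)_G) / (s_Q/(n + g + δ)_Q) ]^0.5625.
s_G/(n + g + δ)_G = 0.42/0.099 = 4.2424; s_Q/(n + g + δ)_Q = 0.35/0.099 = 3.5354.
Ratio = (4.2424/3.5354)^0.5625 = 1.2000^0.5625 ≈ 1.1080

ratio ≈ 1.108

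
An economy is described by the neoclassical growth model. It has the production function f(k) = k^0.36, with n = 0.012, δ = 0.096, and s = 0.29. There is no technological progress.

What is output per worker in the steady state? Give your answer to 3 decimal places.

y* = 1.743

Steady state requires s·f(k) = (n + δ)·k, i.e. s·k^α = (n + δ)·k.
Rearranging, k^(1−α) = s / (n + δ).
k^0.64 = 0.29 / (0.012 + 0.096) = 0.29 / 0.108 = 2.6852
k* = 2.6852^(1/0.64) ≈ 4.6803
y* = (k*)^α = 4.6803^0.36 ≈ 1.7430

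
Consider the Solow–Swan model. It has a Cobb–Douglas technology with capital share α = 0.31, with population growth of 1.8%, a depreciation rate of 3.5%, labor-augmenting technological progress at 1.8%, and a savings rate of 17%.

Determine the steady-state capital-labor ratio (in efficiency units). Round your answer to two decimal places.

k* ≈ 3.54

Steady state requires s·f(k) = (n + g + δ)·k, i.e. s·k^α = (n + g + δ)·k.
Dividing both sides by k: k^(1−α) = s / (n + g + δ).
k^0.69 = 0.17 / (0.018 + 0.018 + 0.035) = 0.17 / 0.071 = 2.3944
k* = 2.3944^(1/0.69) ≈ 3.5445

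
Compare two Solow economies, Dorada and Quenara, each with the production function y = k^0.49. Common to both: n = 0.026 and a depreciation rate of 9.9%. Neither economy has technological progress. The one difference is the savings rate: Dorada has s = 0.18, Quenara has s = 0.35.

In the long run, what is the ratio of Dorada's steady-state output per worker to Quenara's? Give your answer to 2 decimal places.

Steady-state y* = [s/(n + δ)]^(α/(1−α)), so the ratio is [ (s_D/(n + δ)_D) / (s_Q/(n + δ)_Q) ]^0.9608.
s_D/(n + δ)_D = 0.18/0.125 = 1.4400; s_Q/(n + δ)_Q = 0.35/0.125 = 2.8000.
Ratio = (1.4400/2.8000)^0.9608 = 0.5143^0.9608 ≈ 0.5279

ratio ≈ 0.53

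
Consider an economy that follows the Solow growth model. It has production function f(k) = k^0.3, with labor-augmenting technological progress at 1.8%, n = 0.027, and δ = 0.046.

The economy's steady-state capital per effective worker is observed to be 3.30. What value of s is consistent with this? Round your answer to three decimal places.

At the steady state, Δk = 0, so s·k^α = (n + g + δ)·k.
So s / (n + g + δ) = (k*)^(1−α) = 3.30^0.7 = 2.3065.
Therefore s = 2.3065 × (n + g + δ) = 2.3065 × 0.091 = 0.2099.

s ≈ 0.210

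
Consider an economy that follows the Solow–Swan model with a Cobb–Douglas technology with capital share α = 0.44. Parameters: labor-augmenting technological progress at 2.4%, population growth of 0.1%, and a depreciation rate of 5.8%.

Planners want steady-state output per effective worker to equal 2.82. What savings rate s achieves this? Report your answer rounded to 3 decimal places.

s ≈ 0.311

In steady state, investment equals break-even investment: s·k^α = (n + g + δ)·k.
Since y* = [s/(n + g + δ)]^(α/(1−α)), we have s/(n + g + δ) = (y*)^((1−α)/α) = 2.82^1.2727 = 3.7414.
Therefore s = 3.7414 × (n + g + δ) = 3.7414 × 0.083 = 0.3105.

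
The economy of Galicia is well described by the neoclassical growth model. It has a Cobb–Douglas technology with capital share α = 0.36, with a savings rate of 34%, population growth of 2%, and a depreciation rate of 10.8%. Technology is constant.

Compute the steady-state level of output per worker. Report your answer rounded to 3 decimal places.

y* ≈ 1.732

In steady state, investment equals break-even investment: s·k^α = (n + δ)·k.
Rearranging, k^(1−α) = s / (n + δ).
k^0.64 = 0.34 / (0.020 + 0.108) = 0.34 / 0.128 = 2.6563
k* = 2.6563^(1/0.64) ≈ 4.6019
y* = (k*)^α = 4.6019^0.36 ≈ 1.7324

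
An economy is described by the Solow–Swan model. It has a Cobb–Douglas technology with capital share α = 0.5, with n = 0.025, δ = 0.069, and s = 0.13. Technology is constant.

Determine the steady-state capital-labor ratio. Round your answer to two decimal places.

In steady state, investment equals break-even investment: s·k^α = (n + δ)·k.
Dividing both sides by k: k^(1−α) = s / (n + δ).
k^0.5 = 0.13 / (0.025 + 0.069) = 0.13 / 0.094 = 1.3830
k* = 1.3830^(1/0.5) ≈ 1.9127

k* = 1.91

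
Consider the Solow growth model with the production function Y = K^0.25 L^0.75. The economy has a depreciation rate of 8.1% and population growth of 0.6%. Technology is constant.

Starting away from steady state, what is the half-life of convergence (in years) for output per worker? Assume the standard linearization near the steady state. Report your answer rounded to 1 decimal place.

t_½ ≈ 10.6 years

Near the steady state the convergence rate is λ = (1 − α)(n + δ).
λ = (1 − 0.25) × 0.087 = 0.75 × 0.087 = 0.06525
Half-life = ln 2 / λ = 0.6931 / 0.06525 ≈ 10.62 years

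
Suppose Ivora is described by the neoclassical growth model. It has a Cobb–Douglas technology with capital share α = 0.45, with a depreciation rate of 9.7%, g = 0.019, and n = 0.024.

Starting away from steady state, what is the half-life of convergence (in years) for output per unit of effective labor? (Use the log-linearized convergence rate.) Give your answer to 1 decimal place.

Near the steady state the convergence rate is λ = (1 − α)(n + g + δ).
λ = (1 − 0.45) × 0.140 = 0.55 × 0.140 = 0.0770
Half-life = ln 2 / λ = 0.6931 / 0.0770 ≈ 9.00 years

t_½ ≈ 9.0 years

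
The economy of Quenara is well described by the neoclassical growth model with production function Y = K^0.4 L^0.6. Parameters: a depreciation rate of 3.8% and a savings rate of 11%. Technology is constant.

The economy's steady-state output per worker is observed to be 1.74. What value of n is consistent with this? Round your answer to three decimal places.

In steady state, investment equals break-even investment: s·k^α = (n + δ)·k.
Since y* = [s/(n + δ)]^(α/(1−α)), we have s/(n + δ) = (y*)^((1−α)/α) = 1.74^1.5 = 2.2952.
Therefore n + δ = s / 2.2952 = 0.11 / 2.2952 = 0.0479, so n = 0.0479 − 0.038 = 0.0099.

n ≈ 0.010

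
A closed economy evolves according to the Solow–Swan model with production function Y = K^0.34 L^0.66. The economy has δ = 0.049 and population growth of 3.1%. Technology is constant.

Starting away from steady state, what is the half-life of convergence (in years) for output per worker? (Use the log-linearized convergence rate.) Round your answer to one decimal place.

Near the steady state the convergence rate is λ = (1 − α)(n + δ).
λ = (1 − 0.34) × 0.080 = 0.66 × 0.080 = 0.0528
Half-life = ln 2 / λ = 0.6931 / 0.0528 ≈ 13.13 years

about 13.1 years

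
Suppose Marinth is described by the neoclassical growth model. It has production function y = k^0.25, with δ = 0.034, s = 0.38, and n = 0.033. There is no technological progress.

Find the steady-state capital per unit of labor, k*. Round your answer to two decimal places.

k* ≈ 10.11

In steady state, investment equals break-even investment: s·k^α = (n + δ)·k.
Rearranging, k^(1−α) = s / (n + δ).
k^0.75 = 0.38 / (0.033 + 0.034) = 0.38 / 0.067 = 5.6716
k* = 5.6716^(1/0.75) ≈ 10.1144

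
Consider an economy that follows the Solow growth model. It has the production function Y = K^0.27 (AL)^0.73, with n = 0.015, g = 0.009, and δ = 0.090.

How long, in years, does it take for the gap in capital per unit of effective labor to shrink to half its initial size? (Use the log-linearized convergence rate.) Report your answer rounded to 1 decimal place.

Near the steady state the convergence rate is λ = (1 − α)(n + g + δ).
λ = (1 − 0.27) × 0.114 = 0.73 × 0.114 = 0.08322
Half-life = ln 2 / λ = 0.6931 / 0.08322 ≈ 8.33 years

about 8.3 years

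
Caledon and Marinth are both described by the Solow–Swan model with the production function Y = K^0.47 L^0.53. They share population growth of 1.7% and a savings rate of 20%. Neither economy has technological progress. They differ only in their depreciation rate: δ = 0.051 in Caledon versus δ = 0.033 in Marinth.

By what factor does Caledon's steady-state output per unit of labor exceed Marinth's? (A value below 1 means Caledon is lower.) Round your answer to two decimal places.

ratio ≈ 0.76

Steady-state y* = [s/(n + δ)]^(α/(1−α)), so the ratio is [ (s_C/(n + δ)_C) / (s_M/(n + δ)_M) ]^0.8868.
s_C/(n + δ)_C = 0.20/0.068 = 2.9412; s_M/(n + δ)_M = 0.20/0.050 = 4.0000.
Ratio = (2.9412/4.0000)^0.8868 = 0.7353^0.8868 ≈ 0.7613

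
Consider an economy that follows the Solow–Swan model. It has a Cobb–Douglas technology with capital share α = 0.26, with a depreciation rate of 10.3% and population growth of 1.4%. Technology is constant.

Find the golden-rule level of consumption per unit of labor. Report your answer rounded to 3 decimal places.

At the golden rule, f'(k) = n + δ, so α·k^(α−1) = n + δ and k_gold = (α/(n + δ))^(1/(1−α)).
k_gold = (0.26/0.117)^(1/0.74) = 2.2222^1.3514 ≈ 2.9420
c_gold = f(k_gold) − (n + δ)·k_gold = 1.3239 − 0.117×2.9420 ≈ 0.9797

c_gold ≈ 0.980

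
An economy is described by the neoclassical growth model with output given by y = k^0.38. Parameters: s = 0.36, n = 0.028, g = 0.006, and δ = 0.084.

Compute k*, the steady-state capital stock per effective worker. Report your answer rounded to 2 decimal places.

Steady state requires s·f(k) = (n + g + δ)·k, i.e. s·k^α = (n + g + δ)·k.
Rearranging, k^(1−α) = s / (n + g + δ).
k^0.62 = 0.36 / (0.028 + 0.006 + 0.084) = 0.36 / 0.118 = 3.0508
k* = 3.0508^(1/0.62) ≈ 6.0438

k* = 6.04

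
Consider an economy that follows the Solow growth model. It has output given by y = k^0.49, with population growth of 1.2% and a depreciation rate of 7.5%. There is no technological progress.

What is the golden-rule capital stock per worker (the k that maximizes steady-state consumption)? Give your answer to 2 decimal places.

The golden rule sets f'(k) = n + δ, i.e. α·k^(α−1) = n + δ.
So k^(1−α) = α / (n + δ) = 0.49 / 0.087 = 5.6322.
k_gold = 5.6322^(1/0.51) ≈ 29.6427

k_gold ≈ 29.64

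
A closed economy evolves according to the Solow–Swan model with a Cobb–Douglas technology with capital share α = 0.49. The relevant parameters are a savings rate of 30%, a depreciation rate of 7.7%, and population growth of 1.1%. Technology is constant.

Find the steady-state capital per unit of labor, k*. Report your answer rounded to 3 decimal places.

In steady state, investment equals break-even investment: s·k^α = (n + δ)·k.
Rearranging, k^(1−α) = s / (n + δ).
k^0.51 = 0.30 / (0.011 + 0.077) = 0.30 / 0.088 = 3.4091
k* = 3.4091^(1/0.51) ≈ 11.0762

k* ≈ 11.076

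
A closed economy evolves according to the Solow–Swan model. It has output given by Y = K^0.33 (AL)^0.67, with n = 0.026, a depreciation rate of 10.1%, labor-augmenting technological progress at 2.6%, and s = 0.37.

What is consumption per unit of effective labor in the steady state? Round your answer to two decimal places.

c* ≈ 0.97

At the steady state, Δk = 0, so s·k^α = (n + g + δ)·k.
Rearranging, k^(1−α) = s / (n + g + δ).
k^0.67 = 0.37 / (0.026 + 0.026 + 0.101) = 0.37 / 0.153 = 2.4183
k* = 2.4183^(1/0.67) ≈ 3.7360
y* = (k*)^α = 3.7360^0.33 ≈ 1.5449
c* = (1 − s)·y* = (1 − 0.37) × 1.5449 ≈ 0.9733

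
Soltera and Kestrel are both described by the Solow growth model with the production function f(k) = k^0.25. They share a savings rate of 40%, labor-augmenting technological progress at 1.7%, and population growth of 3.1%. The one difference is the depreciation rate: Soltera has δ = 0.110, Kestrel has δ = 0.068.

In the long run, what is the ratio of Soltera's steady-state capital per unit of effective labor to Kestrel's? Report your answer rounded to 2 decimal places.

k*_S / k*_K ≈ 0.66

Steady-state k* = [s/(n + g + δ)]^(1/(1−α)), so the ratio is [ (s_S/(n + g + δ)_S) / (s_K/(n + g + δ)_K) ]^1.3333.
s_S/(n + g + δ)_S = 0.40/0.158 = 2.5316; s_K/(n + g + δ)_K = 0.40/0.116 = 3.4483.
Ratio = (2.5316/3.4483)^1.3333 = 0.7342^1.3333 ≈ 0.6624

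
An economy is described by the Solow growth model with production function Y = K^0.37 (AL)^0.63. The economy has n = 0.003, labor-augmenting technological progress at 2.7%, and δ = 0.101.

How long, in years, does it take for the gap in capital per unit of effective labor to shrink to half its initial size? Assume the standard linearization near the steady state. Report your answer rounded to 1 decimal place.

about 8.4 years

Near the steady state the convergence rate is λ = (1 − α)(n + g + δ).
λ = (1 − 0.37) × 0.131 = 0.63 × 0.131 = 0.08253
Half-life = ln 2 / λ = 0.6931 / 0.08253 ≈ 8.40 years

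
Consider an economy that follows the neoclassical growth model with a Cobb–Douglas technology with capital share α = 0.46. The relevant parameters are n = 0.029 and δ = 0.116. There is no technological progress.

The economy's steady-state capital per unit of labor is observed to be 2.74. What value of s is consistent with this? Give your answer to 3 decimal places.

At the steady state, Δk = 0, so s·k^α = (n + δ)·k.
So s / (n + δ) = (k*)^(1−α) = 2.74^0.54 = 1.7234.
Therefore s = 1.7234 × (n + δ) = 1.7234 × 0.145 = 0.2499.

s ≈ 0.250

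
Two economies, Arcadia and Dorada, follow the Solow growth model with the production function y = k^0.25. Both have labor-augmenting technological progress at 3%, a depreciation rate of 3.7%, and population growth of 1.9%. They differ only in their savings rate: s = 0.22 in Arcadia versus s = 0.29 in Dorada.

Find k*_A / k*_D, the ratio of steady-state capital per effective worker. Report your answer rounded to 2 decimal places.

Steady-state k* = [s/(n + g + δ)]^(1/(1−α)), so the ratio is [ (s_A/(n + g + δ)_A) / (s_D/(n + g + δ)_D) ]^1.3333.
s_A/(n + g + δ)_A = 0.22/0.086 = 2.5581; s_D/(n + g + δ)_D = 0.29/0.086 = 3.3721.
Ratio = (2.5581/3.3721)^1.3333 = 0.7586^1.3333 ≈ 0.6919

ratio ≈ 0.69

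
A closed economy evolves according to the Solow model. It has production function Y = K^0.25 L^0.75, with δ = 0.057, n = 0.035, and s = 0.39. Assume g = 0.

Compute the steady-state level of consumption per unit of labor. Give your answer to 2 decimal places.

c* = 0.99

At the steady state, Δk = 0, so s·k^α = (n + δ)·k.
Dividing both sides by k: k^(1−α) = s / (n + δ).
k^0.75 = 0.39 / (0.035 + 0.057) = 0.39 / 0.092 = 4.2391
k* = 4.2391^(1/0.75) ≈ 6.8606
y* = (k*)^α = 6.8606^0.25 ≈ 1.6184
c* = (1 − s)·y* = (1 − 0.39) × 1.6184 ≈ 0.9872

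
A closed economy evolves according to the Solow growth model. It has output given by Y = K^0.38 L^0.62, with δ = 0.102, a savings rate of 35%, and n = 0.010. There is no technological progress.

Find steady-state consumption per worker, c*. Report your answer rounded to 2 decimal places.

c* = 1.31

Steady state requires s·f(k) = (n + δ)·k, i.e. s·k^α = (n + δ)·k.
Dividing both sides by k: k^(1−α) = s / (n + δ).
k^0.62 = 0.35 / (0.010 + 0.102) = 0.35 / 0.112 = 3.1250
k* = 3.1250^(1/0.62) ≈ 6.2827
y* = (k*)^α = 6.2827^0.38 ≈ 2.0105
c* = (1 − s)·y* = (1 − 0.35) × 2.0105 ≈ 1.3068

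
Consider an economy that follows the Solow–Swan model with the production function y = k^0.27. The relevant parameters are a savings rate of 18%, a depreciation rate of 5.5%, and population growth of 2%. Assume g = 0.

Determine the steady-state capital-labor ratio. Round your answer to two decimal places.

k* ≈ 3.32

In steady state, investment equals break-even investment: s·k^α = (n + δ)·k.
Rearranging, k^(1−α) = s / (n + δ).
k^0.73 = 0.18 / (0.020 + 0.055) = 0.18 / 0.075 = 2.4000
k* = 2.4000^(1/0.73) ≈ 3.3177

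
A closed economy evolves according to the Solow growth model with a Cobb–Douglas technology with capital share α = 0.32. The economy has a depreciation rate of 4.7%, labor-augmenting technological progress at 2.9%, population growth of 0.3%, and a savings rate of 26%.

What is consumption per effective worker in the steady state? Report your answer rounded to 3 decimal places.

Steady state requires s·f(k) = (n + g + δ)·k, i.e. s·k^α = (n + g + δ)·k.
Dividing both sides by k: k^(1−α) = s / (n + g + δ).
k^0.68 = 0.26 / (0.003 + 0.029 + 0.047) = 0.26 / 0.079 = 3.2911
k* = 3.2911^(1/0.68) ≈ 5.7650
y* = (k*)^α = 5.7650^0.32 ≈ 1.7517
c* = (1 − s)·y* = (1 − 0.26) × 1.7517 ≈ 1.2963

c* ≈ 1.296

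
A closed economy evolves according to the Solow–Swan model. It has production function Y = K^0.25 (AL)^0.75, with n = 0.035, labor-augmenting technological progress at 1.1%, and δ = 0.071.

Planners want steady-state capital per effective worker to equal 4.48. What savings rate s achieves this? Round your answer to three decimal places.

At the steady state, Δk = 0, so s·k^α = (n + g + δ)·k.
So s / (n + g + δ) = (k*)^(1−α) = 4.48^0.75 = 3.0793.
Therefore s = 3.0793 × (n + g + δ) = 3.0793 × 0.117 = 0.3603.

s ≈ 0.360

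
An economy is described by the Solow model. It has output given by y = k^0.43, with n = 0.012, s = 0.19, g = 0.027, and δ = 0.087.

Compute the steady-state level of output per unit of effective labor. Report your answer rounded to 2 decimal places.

y* = 1.36

In steady state, investment equals break-even investment: s·k^α = (n + g + δ)·k.
Dividing both sides by k: k^(1−α) = s / (n + g + δ).
k^0.57 = 0.19 / (0.012 + 0.027 + 0.087) = 0.19 / 0.126 = 1.5079
k* = 1.5079^(1/0.57) ≈ 2.0556
y* = (k*)^α = 2.0556^0.43 ≈ 1.3632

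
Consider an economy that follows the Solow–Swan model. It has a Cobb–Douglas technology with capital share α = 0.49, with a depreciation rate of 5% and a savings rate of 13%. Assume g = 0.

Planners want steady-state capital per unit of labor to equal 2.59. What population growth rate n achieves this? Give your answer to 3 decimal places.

n ≈ 0.030

In steady state, investment equals break-even investment: s·k^α = (n + δ)·k.
So s / (n + δ) = (k*)^(1−α) = 2.59^0.51 = 1.6247.
Therefore n + δ = s / 1.6247 = 0.13 / 1.6247 = 0.0800, so n = 0.0800 − 0.050 = 0.0300.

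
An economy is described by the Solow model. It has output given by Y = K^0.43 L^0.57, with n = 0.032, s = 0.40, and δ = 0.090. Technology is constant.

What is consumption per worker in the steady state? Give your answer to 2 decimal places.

In steady state, investment equals break-even investment: s·k^α = (n + δ)·k.
Dividing both sides by k: k^(1−α) = s / (n + δ).
k^0.57 = 0.40 / (0.032 + 0.090) = 0.40 / 0.122 = 3.2787
k* = 3.2787^(1/0.57) ≈ 8.0304
y* = (k*)^α = 8.0304^0.43 ≈ 2.4493
c* = (1 − s)·y* = (1 − 0.40) × 2.4493 ≈ 1.4696

c* = 1.47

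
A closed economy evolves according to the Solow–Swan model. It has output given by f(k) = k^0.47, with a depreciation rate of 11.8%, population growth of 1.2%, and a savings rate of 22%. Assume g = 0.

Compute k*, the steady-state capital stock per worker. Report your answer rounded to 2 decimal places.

k* ≈ 2.70

At the steady state, Δk = 0, so s·k^α = (n + δ)·k.
Rearranging, k^(1−α) = s / (n + δ).
k^0.53 = 0.22 / (0.012 + 0.118) = 0.22 / 0.130 = 1.6923
k* = 1.6923^(1/0.53) ≈ 2.6983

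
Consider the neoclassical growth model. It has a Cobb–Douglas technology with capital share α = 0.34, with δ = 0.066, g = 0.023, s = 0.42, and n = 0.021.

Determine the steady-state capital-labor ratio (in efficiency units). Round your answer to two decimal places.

In steady state, investment equals break-even investment: s·k^α = (n + g + δ)·k.
Rearranging, k^(1−α) = s / (n + g + δ).
k^0.66 = 0.42 / (0.021 + 0.023 + 0.066) = 0.42 / 0.110 = 3.8182
k* = 3.8182^(1/0.66) ≈ 7.6138

k* = 7.61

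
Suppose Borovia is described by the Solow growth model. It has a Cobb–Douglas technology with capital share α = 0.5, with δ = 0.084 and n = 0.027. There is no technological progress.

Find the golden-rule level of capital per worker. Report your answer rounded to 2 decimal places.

k_gold ≈ 20.29

The golden rule sets f'(k) = n + δ, i.e. α·k^(α−1) = n + δ.
So k^(1−α) = α / (n + δ) = 0.5 / 0.111 = 4.5045.
k_gold = 4.5045^(1/0.5) ≈ 20.2905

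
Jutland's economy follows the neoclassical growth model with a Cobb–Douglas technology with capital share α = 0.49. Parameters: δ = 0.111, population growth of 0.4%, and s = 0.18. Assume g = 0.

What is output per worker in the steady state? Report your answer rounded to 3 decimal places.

y* = 1.538

At the steady state, Δk = 0, so s·k^α = (n + δ)·k.
Dividing both sides by k: k^(1−α) = s / (n + δ).
k^0.51 = 0.18 / (0.004 + 0.111) = 0.18 / 0.115 = 1.5652
k* = 1.5652^(1/0.51) ≈ 2.4072
y* = (k*)^α = 2.4072^0.49 ≈ 1.5379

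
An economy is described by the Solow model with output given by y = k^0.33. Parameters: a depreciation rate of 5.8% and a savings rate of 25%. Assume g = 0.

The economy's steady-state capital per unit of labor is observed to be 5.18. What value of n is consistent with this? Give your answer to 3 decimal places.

n ≈ 0.025

Steady state requires s·f(k) = (n + δ)·k, i.e. s·k^α = (n + δ)·k.
So s / (n + δ) = (k*)^(1−α) = 5.18^0.67 = 3.0102.
Therefore n + δ = s / 3.0102 = 0.25 / 3.0102 = 0.0831, so n = 0.0831 − 0.058 = 0.0251.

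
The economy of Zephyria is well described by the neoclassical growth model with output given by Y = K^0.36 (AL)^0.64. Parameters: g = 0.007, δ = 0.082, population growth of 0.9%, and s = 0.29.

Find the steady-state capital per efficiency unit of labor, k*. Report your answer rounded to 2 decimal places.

At the steady state, Δk = 0, so s·k^α = (n + g + δ)·k.
Dividing both sides by k: k^(1−α) = s / (n + g + δ).
k^0.64 = 0.29 / (0.009 + 0.007 + 0.082) = 0.29 / 0.098 = 2.9592
k* = 2.9592^(1/0.64) ≈ 5.4477

k* ≈ 5.45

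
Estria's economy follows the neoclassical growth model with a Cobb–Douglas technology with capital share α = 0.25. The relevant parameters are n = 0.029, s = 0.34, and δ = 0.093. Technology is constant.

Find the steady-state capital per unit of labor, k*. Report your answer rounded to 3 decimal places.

Steady state requires s·f(k) = (n + δ)·k, i.e. s·k^α = (n + δ)·k.
Dividing both sides by k: k^(1−α) = s / (n + δ).
k^0.75 = 0.34 / (0.029 + 0.093) = 0.34 / 0.122 = 2.7869
k* = 2.7869^(1/0.75) ≈ 3.9219

k* = 3.922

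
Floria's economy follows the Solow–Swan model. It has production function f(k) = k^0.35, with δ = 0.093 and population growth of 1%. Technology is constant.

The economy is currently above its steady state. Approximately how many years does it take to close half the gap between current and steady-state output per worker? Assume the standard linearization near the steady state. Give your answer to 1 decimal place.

Near the steady state the convergence rate is λ = (1 − α)(n + δ).
λ = (1 − 0.35) × 0.103 = 0.65 × 0.103 = 0.06695
Half-life = ln 2 / λ = 0.6931 / 0.06695 ≈ 10.35 years

t_½ ≈ 10.4 years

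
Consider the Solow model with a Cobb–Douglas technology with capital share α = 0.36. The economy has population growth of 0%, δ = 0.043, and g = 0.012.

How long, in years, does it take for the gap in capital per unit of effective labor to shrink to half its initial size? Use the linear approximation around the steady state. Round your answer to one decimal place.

Near the steady state the convergence rate is λ = (1 − α)(n + g + δ).
λ = (1 − 0.36) × 0.055 = 0.64 × 0.055 = 0.0352
Half-life = ln 2 / λ = 0.6931 / 0.0352 ≈ 19.69 years

about 19.7 years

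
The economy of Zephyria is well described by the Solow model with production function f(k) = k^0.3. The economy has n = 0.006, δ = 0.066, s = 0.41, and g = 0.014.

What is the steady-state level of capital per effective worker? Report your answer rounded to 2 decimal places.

k* = 9.31

Steady state requires s·f(k) = (n + g + δ)·k, i.e. s·k^α = (n + g + δ)·k.
Rearranging, k^(1−α) = s / (n + g + δ).
k^0.7 = 0.41 / (0.006 + 0.014 + 0.066) = 0.41 / 0.086 = 4.7674
k* = 4.7674^(1/0.7) ≈ 9.3105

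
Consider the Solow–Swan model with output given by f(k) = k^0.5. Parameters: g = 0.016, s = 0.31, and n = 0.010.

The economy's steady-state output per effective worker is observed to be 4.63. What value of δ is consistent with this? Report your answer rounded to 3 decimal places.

δ ≈ 0.041

In steady state, investment equals break-even investment: s·k^α = (n + g + δ)·k.
Since y* = [s/(n + g + δ)]^(α/(1−α)), we have s/(n + g + δ) = (y*)^((1−α)/α) = 4.63^1 = 4.6300.
Therefore n + g + δ = s / 4.6300 = 0.31 / 4.6300 = 0.0670, so δ = 0.0670 − 0.026 = 0.0410.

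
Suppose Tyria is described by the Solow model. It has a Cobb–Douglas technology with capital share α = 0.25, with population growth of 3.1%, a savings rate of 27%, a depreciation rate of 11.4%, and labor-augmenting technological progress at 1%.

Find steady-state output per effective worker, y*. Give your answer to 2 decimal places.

y* = 1.20

Steady state requires s·f(k) = (n + g + δ)·k, i.e. s·k^α = (n + g + δ)·k.
Rearranging, k^(1−α) = s / (n + g + δ).
k^0.75 = 0.27 / (0.031 + 0.010 + 0.114) = 0.27 / 0.155 = 1.7419
k* = 1.7419^(1/0.75) ≈ 2.0959
y* = (k*)^α = 2.0959^0.25 ≈ 1.2032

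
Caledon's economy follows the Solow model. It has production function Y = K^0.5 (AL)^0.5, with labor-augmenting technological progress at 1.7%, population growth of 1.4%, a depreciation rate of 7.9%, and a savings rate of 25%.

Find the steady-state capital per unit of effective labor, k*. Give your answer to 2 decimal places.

k* = 5.17

In steady state, investment equals break-even investment: s·k^α = (n + g + δ)·k.
Dividing both sides by k: k^(1−α) = s / (n + g + δ).
k^0.5 = 0.25 / (0.014 + 0.017 + 0.079) = 0.25 / 0.110 = 2.2727
k* = 2.2727^(1/0.5) ≈ 5.1652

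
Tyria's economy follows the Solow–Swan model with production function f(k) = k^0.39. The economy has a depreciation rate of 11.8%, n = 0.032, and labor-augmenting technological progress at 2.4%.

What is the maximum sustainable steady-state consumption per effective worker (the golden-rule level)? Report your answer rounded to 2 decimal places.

c_gold ≈ 1.02

At the golden rule, f'(k) = n + g + δ, so α·k^(α−1) = n + g + δ and k_gold = (α/(n + g + δ))^(1/(1−α)).
k_gold = (0.39/0.174)^(1/0.61) = 2.2414^1.6393 ≈ 3.7550
c_gold = f(k_gold) − (n + g + δ)·k_gold = 1.6753 − 0.174×3.7550 ≈ 1.0219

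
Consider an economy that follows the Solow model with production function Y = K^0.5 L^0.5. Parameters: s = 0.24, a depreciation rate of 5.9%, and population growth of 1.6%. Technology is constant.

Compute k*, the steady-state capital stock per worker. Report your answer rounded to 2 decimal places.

k* = 10.24

Steady state requires s·f(k) = (n + δ)·k, i.e. s·k^α = (n + δ)·k.
Dividing both sides by k: k^(1−α) = s / (n + δ).
k^0.5 = 0.24 / (0.016 + 0.059) = 0.24 / 0.075 = 3.2000
k* = 3.2000^(1/0.5) ≈ 10.2400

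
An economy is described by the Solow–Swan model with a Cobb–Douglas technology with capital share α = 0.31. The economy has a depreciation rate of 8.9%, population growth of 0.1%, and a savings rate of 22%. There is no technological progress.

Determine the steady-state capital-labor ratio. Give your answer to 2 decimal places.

k* = 3.65

Steady state requires s·f(k) = (n + δ)·k, i.e. s·k^α = (n + δ)·k.
Rearranging, k^(1−α) = s / (n + δ).
k^0.69 = 0.22 / (0.001 + 0.089) = 0.22 / 0.090 = 2.4444
k* = 2.4444^(1/0.69) ≈ 3.6523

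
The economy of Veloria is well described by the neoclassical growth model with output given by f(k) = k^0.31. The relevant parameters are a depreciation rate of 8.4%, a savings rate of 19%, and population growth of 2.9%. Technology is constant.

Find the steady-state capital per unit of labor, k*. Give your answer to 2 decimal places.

At the steady state, Δk = 0, so s·k^α = (n + δ)·k.
Dividing both sides by k: k^(1−α) = s / (n + δ).
k^0.69 = 0.19 / (0.029 + 0.084) = 0.19 / 0.113 = 1.6814
k* = 1.6814^(1/0.69) ≈ 2.1235

k* ≈ 2.12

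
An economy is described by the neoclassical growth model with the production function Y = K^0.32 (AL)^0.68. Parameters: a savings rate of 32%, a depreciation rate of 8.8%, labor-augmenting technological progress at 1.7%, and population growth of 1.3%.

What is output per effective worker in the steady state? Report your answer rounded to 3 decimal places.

In steady state, investment equals break-even investment: s·k^α = (n + g + δ)·k.
Dividing both sides by k: k^(1−α) = s / (n + g + δ).
k^0.68 = 0.32 / (0.013 + 0.017 + 0.088) = 0.32 / 0.118 = 2.7119
k* = 2.7119^(1/0.68) ≈ 4.3368
y* = (k*)^α = 4.3368^0.32 ≈ 1.5992

y* = 1.599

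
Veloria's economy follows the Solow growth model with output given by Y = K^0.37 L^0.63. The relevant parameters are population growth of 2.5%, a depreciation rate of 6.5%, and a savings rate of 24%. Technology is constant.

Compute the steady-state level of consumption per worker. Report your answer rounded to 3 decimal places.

c* ≈ 1.352

Steady state requires s·f(k) = (n + δ)·k, i.e. s·k^α = (n + δ)·k.
Dividing both sides by k: k^(1−α) = s / (n + δ).
k^0.63 = 0.24 / (0.025 + 0.065) = 0.24 / 0.090 = 2.6667
k* = 2.6667^(1/0.63) ≈ 4.7441
y* = (k*)^α = 4.7441^0.37 ≈ 1.7790
c* = (1 − s)·y* = (1 − 0.24) × 1.7790 ≈ 1.3520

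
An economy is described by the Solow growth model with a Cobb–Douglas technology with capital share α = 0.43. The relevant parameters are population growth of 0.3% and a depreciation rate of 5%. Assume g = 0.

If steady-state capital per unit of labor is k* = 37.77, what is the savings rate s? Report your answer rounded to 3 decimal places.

In steady state, investment equals break-even investment: s·k^α = (n + δ)·k.
So s / (n + δ) = (k*)^(1−α) = 37.77^0.57 = 7.9245.
Therefore s = 7.9245 × (n + δ) = 7.9245 × 0.053 = 0.4200.

s ≈ 0.420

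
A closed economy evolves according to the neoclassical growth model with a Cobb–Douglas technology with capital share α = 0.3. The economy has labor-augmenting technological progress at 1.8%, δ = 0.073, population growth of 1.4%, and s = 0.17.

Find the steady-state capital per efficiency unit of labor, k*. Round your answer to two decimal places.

At the steady state, Δk = 0, so s·k^α = (n + g + δ)·k.
Dividing both sides by k: k^(1−α) = s / (n + g + δ).
k^0.7 = 0.17 / (0.014 + 0.018 + 0.073) = 0.17 / 0.105 = 1.6190
k* = 1.6190^(1/0.7) ≈ 1.9903

k* = 1.99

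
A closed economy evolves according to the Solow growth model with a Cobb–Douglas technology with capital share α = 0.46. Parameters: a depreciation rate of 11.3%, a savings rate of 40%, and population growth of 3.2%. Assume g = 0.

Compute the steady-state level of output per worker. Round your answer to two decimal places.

y* ≈ 2.37

Steady state requires s·f(k) = (n + δ)·k, i.e. s·k^α = (n + δ)·k.
Rearranging, k^(1−α) = s / (n + δ).
k^0.54 = 0.40 / (0.032 + 0.113) = 0.40 / 0.145 = 2.7586
k* = 2.7586^(1/0.54) ≈ 6.5477
y* = (k*)^α = 6.5477^0.46 ≈ 2.3736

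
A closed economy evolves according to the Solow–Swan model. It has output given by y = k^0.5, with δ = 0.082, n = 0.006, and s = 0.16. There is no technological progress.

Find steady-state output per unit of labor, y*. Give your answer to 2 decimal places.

y* = 1.82

At the steady state, Δk = 0, so s·k^α = (n + δ)·k.
Rearranging, k^(1−α) = s / (n + δ).
k^0.5 = 0.16 / (0.006 + 0.082) = 0.16 / 0.088 = 1.8182
k* = 1.8182^(1/0.5) ≈ 3.3059
y* = (k*)^α = 3.3059^0.5 ≈ 1.8182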